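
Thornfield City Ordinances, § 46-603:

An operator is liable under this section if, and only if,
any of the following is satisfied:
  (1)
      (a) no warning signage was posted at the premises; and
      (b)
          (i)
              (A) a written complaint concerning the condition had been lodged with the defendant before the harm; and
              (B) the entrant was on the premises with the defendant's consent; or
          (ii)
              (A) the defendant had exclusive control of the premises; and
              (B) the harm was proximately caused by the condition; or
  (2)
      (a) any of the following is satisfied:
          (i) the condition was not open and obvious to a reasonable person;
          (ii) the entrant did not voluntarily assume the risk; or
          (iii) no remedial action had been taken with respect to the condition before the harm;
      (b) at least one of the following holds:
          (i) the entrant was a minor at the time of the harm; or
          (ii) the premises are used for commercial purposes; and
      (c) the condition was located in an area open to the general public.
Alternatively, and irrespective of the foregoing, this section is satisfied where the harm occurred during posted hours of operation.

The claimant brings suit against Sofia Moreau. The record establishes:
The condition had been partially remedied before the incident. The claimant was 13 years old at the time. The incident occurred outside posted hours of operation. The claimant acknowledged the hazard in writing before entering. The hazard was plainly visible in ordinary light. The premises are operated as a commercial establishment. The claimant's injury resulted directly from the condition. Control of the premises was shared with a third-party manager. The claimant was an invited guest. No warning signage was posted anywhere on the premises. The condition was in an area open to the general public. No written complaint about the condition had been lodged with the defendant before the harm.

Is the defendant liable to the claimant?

(a) no signage posted — holds.
(A) complaint lodged — not met.
(B) consent to enter — holds.
So (i) is not satisfied (F AND T).
(A) exclusive control — not met.
(B) proximate cause — met.
(ii): F AND T → false.
So (b) is not satisfied (F OR F).
(1): T AND F → false.
(i) not open/obvious — not met.
(ii) no assumed risk — not satisfied.
(iii) no remedial action — not met.
(a): F OR F OR F → false.
(i) entrant a minor — satisfied.
(ii) commercial use — holds.
So (b) is satisfied (T OR T).
(c) public area — holds.
(2) = F AND T AND T = false.
So Overall is not satisfied (F OR F).
Exception (during posted hours) — not satisfied.
Result: main false OR exception false → false.

No — not liable.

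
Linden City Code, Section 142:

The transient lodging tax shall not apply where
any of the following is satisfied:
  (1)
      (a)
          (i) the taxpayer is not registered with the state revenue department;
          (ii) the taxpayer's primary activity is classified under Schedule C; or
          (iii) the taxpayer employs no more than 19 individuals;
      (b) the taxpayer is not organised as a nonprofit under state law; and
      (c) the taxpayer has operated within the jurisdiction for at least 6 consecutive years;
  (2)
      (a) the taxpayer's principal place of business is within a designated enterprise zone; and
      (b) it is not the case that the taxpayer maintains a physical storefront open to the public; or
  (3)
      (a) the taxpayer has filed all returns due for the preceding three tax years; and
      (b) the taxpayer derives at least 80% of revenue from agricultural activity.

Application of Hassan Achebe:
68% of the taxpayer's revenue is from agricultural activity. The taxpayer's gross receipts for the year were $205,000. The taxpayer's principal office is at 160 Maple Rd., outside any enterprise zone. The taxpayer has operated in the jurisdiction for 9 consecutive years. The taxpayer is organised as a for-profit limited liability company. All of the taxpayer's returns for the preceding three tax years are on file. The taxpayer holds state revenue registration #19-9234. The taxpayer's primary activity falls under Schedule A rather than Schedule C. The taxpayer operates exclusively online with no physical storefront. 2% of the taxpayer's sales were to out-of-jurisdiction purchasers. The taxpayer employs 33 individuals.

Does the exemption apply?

(i) not (state-registered) — not met.
(ii) Schedule C activity — fails.
(iii) ≤ 19 employees — not met.
(a) = F OR F OR F = false.
(b) not (nonprofit) — holds.
(c) ≥ 6 yrs in jurisdiction — met.
(1) = F AND T AND T = false.
(a) in enterprise zone — not satisfied.
(b) not (has storefront) — met.
(2): F AND T → false.
(a) returns current — holds.
(b) ≥80% agricultural — fails.
(3) = T AND F = false.
Overall: F OR F OR F → false.

No — not exempt.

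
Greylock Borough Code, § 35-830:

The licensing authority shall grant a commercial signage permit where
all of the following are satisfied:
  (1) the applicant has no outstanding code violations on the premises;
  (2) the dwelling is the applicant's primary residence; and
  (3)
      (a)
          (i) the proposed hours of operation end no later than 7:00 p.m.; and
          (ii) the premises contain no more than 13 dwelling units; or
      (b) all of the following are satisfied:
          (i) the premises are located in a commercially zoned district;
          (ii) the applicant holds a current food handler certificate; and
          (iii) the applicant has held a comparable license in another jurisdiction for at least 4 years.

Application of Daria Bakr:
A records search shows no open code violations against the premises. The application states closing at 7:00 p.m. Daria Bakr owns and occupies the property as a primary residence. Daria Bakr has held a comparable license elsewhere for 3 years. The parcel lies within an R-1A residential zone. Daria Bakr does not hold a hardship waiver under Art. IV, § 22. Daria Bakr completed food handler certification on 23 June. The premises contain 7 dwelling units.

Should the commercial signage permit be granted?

Yes — granted.

(1) no code violations — met.
(2) primary residence — holds.
(i) closes by 7 p.m. — satisfied.
(ii) ≤ 13 units — holds.
(a) = T AND T = true.
(i) commercially zoned — fails.
(ii) food handler cert. — holds.
(iii) prior license ≥ 4 yr — not satisfied.
So (b) is not satisfied (F AND T AND F).
So (3) is satisfied (T OR F).
Overall = T AND T AND T = true.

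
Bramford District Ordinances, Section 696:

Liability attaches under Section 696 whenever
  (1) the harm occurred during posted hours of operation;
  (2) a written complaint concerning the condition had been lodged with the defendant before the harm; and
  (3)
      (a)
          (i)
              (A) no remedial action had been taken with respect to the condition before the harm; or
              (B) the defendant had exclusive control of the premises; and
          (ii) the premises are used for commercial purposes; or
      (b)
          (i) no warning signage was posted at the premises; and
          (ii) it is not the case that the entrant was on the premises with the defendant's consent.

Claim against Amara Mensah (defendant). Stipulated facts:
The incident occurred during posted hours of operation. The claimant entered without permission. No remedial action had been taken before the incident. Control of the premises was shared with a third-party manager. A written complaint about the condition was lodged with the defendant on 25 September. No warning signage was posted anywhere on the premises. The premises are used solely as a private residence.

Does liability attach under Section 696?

Yes — liable.

(1) during posted hours — met.
(2) complaint lodged — met.
(A) no remedial action — holds.
(B) exclusive control — fails.
(i): T OR F → true.
(ii) commercial use — fails.
(a): T AND F → false.
(i) no signage posted — satisfied.
(ii) not (consent to enter) — holds.
(b): T AND T → true.
(3) = F OR T = true.
So Overall is satisfied (T AND T AND T).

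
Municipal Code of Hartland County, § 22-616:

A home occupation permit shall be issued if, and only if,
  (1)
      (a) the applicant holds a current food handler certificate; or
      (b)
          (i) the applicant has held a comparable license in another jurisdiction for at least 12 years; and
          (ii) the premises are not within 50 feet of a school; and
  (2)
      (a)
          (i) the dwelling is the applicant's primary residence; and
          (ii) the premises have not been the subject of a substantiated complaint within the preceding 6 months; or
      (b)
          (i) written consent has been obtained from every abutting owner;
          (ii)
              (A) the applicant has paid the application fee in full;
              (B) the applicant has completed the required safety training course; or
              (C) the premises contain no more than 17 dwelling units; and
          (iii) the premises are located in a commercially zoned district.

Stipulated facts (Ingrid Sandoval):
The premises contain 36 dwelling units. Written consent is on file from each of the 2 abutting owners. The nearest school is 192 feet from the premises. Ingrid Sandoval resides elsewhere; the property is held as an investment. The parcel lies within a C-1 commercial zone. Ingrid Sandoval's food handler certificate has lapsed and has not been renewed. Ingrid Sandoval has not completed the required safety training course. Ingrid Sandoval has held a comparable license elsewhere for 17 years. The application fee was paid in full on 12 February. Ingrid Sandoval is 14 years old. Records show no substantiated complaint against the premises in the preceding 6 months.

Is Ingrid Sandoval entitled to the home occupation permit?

(a) food handler cert. — not satisfied.
(i) prior license ≥ 12 yr — satisfied.
(ii) ≥50 ft from school — satisfied.
So (b) is satisfied (T AND T).
(1): F OR T → true.
(i) primary residence — not met.
(ii) no complaint in 6 mo. — satisfied.
So (a) is not satisfied (F AND T).
(i) all abutters consent — met.
(A) fee paid — holds.
(B) safety training — not satisfied.
(C) ≤ 17 units — not met.
So (ii) is satisfied (T OR F OR F).
(iii) commercially zoned — met.
So (b) is satisfied (T AND T AND T).
(2) = F OR T = true.
So Overall is satisfied (T AND T).

Yes — granted.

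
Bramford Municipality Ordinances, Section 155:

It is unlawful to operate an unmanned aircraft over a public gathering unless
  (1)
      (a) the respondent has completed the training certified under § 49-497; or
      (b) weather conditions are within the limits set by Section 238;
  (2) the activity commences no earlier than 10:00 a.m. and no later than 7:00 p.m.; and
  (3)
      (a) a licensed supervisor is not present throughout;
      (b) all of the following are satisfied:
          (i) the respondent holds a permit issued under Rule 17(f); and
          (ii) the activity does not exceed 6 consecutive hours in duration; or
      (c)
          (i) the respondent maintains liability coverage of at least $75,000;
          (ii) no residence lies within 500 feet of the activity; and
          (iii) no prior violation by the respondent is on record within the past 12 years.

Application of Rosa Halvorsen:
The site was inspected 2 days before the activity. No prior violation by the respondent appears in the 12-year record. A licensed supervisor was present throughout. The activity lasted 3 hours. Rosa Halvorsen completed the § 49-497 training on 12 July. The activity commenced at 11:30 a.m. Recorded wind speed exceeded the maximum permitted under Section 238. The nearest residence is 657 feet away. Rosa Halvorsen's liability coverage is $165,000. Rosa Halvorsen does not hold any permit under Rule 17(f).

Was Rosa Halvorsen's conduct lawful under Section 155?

(a) training certified — met.
(b) weather ok — not satisfied.
(1) = T OR F = true.
(2) start within hours — holds.
(a) not (supervisor present) — not satisfied.
(i) holds permit — not met.
(ii) ≤ 6 hrs duration — holds.
So (b) is not satisfied (F AND T).
(i) coverage ≥ $75,000 — satisfied.
(ii) no residence in 500 ft — satisfied.
(iii) no prior violation — holds.
(c): T AND T AND T → true.
(3): F OR F OR T → true.
Overall = T AND T AND T = true.

Yes — lawful.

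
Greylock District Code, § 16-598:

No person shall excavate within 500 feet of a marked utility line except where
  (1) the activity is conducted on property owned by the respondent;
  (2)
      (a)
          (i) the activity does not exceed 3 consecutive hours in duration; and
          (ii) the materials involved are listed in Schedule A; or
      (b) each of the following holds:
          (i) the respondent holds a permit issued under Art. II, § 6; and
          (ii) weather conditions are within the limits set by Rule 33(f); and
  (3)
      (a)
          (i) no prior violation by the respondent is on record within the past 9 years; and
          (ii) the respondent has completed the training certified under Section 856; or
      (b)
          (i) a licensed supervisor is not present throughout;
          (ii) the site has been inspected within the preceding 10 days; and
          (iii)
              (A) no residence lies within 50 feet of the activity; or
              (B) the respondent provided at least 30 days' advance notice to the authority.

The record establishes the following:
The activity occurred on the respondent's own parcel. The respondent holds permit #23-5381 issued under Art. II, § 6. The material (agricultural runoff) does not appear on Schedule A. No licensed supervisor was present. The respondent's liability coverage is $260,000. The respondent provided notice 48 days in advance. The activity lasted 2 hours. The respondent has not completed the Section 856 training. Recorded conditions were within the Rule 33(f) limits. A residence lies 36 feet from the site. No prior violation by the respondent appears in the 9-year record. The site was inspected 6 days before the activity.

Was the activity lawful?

(1) own property — holds.
(i) ≤ 3 hrs duration — satisfied.
(ii) Schedule A material — fails.
So (a) is not satisfied (T AND F).
(i) holds permit — holds.
(ii) weather ok — met.
So (b) is satisfied (T AND T).
(2) = F OR T = true.
(i) no prior violation — satisfied.
(ii) training certified — not satisfied.
(a) = T AND F = false.
(i) not (supervisor present) — satisfied.
(ii) site inspected — met.
(A) no residence in 50 ft — fails.
(B) ≥30 days' notice — met.
(iii): F OR T → true.
(b): T AND T AND T → true.
So (3) is satisfied (F OR T).
Overall: T AND T AND T → true.

Yes — lawful.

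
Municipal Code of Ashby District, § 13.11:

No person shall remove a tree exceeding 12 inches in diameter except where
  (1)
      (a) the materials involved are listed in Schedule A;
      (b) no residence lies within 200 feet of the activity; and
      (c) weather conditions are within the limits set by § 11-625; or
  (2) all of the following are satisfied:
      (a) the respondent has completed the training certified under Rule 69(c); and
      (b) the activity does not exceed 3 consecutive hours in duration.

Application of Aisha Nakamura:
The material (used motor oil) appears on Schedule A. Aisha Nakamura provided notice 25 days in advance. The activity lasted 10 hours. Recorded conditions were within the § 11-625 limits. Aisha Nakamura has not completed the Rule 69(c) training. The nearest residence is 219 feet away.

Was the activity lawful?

Yes — lawful.

(a) Schedule A material — met.
(b) no residence in 200 ft — met.
(c) weather ok — holds.
So (1) is satisfied (T AND T AND T).
(a) training certified — fails.
(b) ≤ 3 hrs duration — not satisfied.
So (2) is not satisfied (F AND F).
So Overall is satisfied (T OR F).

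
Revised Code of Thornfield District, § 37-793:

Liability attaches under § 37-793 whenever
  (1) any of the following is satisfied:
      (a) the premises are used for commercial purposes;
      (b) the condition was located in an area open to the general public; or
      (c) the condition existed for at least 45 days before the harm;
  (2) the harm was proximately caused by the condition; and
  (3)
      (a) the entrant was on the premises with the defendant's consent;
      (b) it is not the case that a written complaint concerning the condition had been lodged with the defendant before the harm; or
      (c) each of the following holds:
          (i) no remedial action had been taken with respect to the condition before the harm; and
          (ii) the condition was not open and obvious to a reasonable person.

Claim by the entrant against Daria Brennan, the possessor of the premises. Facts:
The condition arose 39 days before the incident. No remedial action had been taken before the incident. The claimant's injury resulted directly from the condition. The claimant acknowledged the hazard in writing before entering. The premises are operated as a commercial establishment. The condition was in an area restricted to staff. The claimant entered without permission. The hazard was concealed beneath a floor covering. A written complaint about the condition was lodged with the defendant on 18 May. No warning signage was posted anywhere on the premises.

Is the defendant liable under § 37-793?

Yes — liable.

(a) commercial use — holds.
(b) public area — not met.
(c) condition ≥45 days old — not satisfied.
(1) = T OR F OR F = true.
(2) proximate cause — met.
(a) consent to enter — not satisfied.
(b) not (complaint lodged) — fails.
(i) no remedial action — holds.
(ii) not open/obvious — satisfied.
So (c) is satisfied (T AND T).
So (3) is satisfied (F OR F OR T).
Overall = T AND T AND T = true.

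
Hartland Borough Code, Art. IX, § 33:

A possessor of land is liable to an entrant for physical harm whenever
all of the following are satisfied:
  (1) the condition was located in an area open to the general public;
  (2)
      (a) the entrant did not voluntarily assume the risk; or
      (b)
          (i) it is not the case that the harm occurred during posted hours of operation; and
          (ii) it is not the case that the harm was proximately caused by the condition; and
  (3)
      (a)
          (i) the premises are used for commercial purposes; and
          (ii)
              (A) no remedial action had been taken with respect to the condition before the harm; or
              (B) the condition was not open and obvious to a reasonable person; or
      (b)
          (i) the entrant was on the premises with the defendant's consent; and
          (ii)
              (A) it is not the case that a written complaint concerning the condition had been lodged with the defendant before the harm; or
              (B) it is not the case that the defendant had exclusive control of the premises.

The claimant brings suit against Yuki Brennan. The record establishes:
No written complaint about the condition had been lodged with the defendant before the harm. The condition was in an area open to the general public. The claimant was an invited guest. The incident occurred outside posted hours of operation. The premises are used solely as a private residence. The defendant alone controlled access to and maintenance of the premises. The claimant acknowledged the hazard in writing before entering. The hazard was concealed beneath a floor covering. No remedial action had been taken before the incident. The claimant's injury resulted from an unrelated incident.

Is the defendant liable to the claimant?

Yes — liable.

(1) public area — satisfied.
(a) no assumed risk — not met.
(i) not (during posted hours) — met.
(ii) not (proximate cause) — satisfied.
(b) = T AND T = true.
(2) = F OR T = true.
(i) commercial use — not met.
(A) no remedial action — met.
(B) not open/obvious — met.
(ii) = T OR T = true.
(a) = F AND T = false.
(i) consent to enter — met.
(A) not (complaint lodged) — holds.
(B) not (exclusive control) — not satisfied.
(ii) = T OR F = true.
(b): T AND T → true.
So (3) is satisfied (F OR T).
So Overall is satisfied (T AND T AND T).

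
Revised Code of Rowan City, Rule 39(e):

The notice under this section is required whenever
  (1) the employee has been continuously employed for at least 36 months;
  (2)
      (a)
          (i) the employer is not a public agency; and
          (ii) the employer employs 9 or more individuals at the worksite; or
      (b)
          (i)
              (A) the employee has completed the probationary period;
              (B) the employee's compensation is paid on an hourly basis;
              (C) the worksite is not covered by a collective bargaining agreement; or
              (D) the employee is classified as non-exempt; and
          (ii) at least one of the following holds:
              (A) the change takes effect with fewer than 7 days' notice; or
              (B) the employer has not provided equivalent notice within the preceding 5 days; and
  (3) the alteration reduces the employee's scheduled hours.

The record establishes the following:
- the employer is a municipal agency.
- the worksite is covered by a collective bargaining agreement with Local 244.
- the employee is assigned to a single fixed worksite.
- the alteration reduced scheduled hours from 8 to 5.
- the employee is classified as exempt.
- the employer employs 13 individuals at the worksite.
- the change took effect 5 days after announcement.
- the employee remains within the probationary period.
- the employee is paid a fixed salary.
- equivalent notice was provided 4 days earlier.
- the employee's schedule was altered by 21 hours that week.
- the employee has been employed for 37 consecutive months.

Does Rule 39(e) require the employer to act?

(1) tenure ≥ 36 mo. — satisfied.
(i) not (public agency) — not satisfied.
(ii) ≥ 9 at site — met.
(a): F AND T → false.
(A) past probation — fails.
(B) hourly-paid — fails.
(C) no CBA — not satisfied.
(D) non-exempt — fails.
So (i) is not satisfied (F OR F OR F OR F).
(A) < 7 days' notice — met.
(B) no recent notice — not satisfied.
(ii): T OR F → true.
So (b) is not satisfied (F AND T).
So (2) is not satisfied (F OR F).
(3) hours reduced — satisfied.
So Overall is not satisfied (T AND F AND T).

No — not required.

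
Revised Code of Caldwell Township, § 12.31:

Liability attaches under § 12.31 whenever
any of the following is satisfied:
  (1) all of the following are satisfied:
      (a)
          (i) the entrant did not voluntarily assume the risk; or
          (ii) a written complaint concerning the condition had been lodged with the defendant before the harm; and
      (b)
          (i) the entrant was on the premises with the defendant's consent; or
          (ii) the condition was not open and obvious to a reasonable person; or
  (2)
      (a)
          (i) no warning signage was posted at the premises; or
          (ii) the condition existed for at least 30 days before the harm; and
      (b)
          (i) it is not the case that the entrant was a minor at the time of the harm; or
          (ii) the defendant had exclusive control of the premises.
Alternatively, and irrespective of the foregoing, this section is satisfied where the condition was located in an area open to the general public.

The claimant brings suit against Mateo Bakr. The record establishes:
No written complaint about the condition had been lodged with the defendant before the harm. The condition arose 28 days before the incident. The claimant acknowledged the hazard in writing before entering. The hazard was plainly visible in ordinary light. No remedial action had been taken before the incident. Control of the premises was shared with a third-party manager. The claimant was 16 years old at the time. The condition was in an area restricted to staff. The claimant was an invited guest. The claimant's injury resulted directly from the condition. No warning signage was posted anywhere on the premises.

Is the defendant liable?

No — not liable.

(i) no assumed risk — not met.
(ii) complaint lodged — not satisfied.
(a): F OR F → false.
(i) consent to enter — holds.
(ii) not open/obvious — fails.
(b): T OR F → true.
(1): F AND T → false.
(i) no signage posted — satisfied.
(ii) condition ≥30 days old — fails.
(a) = T OR F = true.
(i) not (entrant a minor) — not satisfied.
(ii) exclusive control — not satisfied.
(b): F OR F → false.
So (2) is not satisfied (T AND F).
Overall = F OR F = false.
Exception (public area) — not satisfied.
Result: main false OR exception false → false.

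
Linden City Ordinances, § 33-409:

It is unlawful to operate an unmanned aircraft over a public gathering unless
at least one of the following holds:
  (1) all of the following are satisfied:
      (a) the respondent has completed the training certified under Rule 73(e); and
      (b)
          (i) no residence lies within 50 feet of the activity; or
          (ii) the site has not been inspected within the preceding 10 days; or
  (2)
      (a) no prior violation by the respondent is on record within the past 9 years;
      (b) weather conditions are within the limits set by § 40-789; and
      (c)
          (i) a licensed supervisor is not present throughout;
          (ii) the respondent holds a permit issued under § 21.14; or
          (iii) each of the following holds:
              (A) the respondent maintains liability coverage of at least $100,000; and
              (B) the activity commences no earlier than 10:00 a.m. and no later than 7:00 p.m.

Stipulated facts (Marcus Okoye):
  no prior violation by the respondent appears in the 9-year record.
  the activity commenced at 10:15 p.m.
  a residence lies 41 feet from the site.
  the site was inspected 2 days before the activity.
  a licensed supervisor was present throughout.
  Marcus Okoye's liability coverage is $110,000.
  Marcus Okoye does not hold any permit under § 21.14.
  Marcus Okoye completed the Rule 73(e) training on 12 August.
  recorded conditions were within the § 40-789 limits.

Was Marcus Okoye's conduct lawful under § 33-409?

No — unlawful.

(a) training certified — satisfied.
(i) no residence in 50 ft — not met.
(ii) not (site inspected) — not met.
(b): F OR F → false.
(1): T AND F → false.
(a) no prior violation — satisfied.
(b) weather ok — met.
(i) not (supervisor present) — not met.
(ii) holds permit — fails.
(A) coverage ≥ $100,000 — met.
(B) start within hours — fails.
(iii): T AND F → false.
(c): F OR F OR F → false.
(2) = T AND T AND F = false.
Overall: F OR F → false.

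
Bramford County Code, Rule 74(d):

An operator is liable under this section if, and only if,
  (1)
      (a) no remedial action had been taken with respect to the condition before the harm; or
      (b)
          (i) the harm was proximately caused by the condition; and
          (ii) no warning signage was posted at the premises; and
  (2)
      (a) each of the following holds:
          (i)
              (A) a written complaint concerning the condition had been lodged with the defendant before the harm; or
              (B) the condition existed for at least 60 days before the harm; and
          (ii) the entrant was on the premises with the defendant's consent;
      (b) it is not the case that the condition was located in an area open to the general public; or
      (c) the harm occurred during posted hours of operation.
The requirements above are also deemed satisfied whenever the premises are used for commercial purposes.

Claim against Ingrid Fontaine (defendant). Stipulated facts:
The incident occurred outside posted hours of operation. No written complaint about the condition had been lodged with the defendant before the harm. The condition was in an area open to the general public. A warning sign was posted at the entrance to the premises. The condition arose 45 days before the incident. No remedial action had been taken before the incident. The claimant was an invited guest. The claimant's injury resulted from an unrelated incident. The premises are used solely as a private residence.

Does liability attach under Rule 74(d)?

No — not liable.

(a) no remedial action — met.
(i) proximate cause — not satisfied.
(ii) no signage posted — fails.
(b) = F AND F = false.
So (1) is satisfied (T OR F).
(A) complaint lodged — not met.
(B) condition ≥60 days old — not met.
(i) = F OR F = false.
(ii) consent to enter — satisfied.
(a) = F AND T = false.
(b) not (public area) — not met.
(c) during posted hours — not satisfied.
So (2) is not satisfied (F OR F OR F).
So Overall is not satisfied (T AND F).
Exception (commercial use) — not satisfied.
Result: main false OR exception false → false.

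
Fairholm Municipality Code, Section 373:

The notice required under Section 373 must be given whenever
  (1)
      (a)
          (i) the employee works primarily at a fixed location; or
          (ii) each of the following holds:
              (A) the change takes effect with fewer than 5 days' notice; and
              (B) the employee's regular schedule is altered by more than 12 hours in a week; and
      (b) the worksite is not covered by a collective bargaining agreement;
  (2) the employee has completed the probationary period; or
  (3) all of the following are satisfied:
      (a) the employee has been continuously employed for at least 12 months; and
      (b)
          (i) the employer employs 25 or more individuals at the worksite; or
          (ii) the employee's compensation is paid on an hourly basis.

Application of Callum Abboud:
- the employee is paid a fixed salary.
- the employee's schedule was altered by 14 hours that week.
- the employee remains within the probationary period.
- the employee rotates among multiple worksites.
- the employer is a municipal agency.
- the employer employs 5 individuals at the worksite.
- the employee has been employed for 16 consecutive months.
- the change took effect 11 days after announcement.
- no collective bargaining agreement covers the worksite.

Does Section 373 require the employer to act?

No — not required.

(i) fixed location — not satisfied.
(A) < 5 days' notice — fails.
(B) schedule shift > 12h — satisfied.
So (ii) is not satisfied (F AND T).
(a): F OR F → false.
(b) no CBA — met.
(1): F AND T → false.
(2) past probation — not met.
(a) tenure ≥ 12 mo. — satisfied.
(i) ≥ 25 at site — not satisfied.
(ii) hourly-paid — not satisfied.
(b) = F OR F = false.
So (3) is not satisfied (T AND F).
Overall: F OR F OR F → false.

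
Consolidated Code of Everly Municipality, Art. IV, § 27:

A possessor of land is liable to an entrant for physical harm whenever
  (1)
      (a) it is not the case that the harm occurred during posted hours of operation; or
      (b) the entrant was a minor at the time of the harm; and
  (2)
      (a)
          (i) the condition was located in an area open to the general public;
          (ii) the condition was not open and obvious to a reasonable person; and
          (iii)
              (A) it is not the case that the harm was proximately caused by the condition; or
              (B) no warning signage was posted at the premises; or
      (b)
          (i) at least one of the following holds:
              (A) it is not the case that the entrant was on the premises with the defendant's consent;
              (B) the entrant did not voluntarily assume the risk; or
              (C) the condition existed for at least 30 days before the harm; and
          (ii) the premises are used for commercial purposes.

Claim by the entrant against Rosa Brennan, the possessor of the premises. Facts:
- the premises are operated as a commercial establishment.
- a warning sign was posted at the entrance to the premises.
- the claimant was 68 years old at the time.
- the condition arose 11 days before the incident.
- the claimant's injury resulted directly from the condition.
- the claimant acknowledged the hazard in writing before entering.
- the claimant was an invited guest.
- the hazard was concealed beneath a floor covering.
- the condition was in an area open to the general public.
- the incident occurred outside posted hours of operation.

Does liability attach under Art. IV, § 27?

(a) not (during posted hours) — met.
(b) entrant a minor — not met.
(1) = T OR F = true.
(i) public area — met.
(ii) not open/obvious — holds.
(A) not (proximate cause) — fails.
(B) no signage posted — not met.
So (iii) is not satisfied (F OR F).
(a) = T AND T AND F = false.
(A) not (consent to enter) — fails.
(B) no assumed risk — fails.
(C) condition ≥30 days old — not satisfied.
(i) = F OR F OR F = false.
(ii) commercial use — holds.
(b): F AND T → false.
(2): F OR F → false.
Overall = T AND F = false.

No — not liable.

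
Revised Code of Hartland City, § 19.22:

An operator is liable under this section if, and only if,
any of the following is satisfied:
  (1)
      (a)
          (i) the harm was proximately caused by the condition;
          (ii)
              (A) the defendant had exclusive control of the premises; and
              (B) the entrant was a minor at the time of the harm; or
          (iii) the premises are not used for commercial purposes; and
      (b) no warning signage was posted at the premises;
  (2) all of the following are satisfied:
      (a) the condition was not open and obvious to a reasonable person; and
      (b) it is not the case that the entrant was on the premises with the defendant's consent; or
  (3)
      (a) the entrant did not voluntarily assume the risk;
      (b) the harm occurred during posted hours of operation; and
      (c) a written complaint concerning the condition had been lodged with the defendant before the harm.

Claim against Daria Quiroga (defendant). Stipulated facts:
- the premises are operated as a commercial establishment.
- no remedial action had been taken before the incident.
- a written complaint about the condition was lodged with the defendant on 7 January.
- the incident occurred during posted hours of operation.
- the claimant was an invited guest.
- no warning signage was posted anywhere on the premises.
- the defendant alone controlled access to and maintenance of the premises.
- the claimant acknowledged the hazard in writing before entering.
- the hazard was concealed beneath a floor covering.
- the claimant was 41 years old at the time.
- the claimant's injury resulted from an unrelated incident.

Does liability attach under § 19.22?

No — not liable.

(i) proximate cause — fails.
(A) exclusive control — met.
(B) entrant a minor — not satisfied.
So (ii) is not satisfied (T AND F).
(iii) not (commercial use) — fails.
(a) = F OR F OR F = false.
(b) no signage posted — satisfied.
(1): F AND T → false.
(a) not open/obvious — holds.
(b) not (consent to enter) — not satisfied.
(2) = T AND F = false.
(a) no assumed risk — not satisfied.
(b) during posted hours — holds.
(c) complaint lodged — met.
So (3) is not satisfied (F AND T AND T).
Overall = F OR F OR F = false.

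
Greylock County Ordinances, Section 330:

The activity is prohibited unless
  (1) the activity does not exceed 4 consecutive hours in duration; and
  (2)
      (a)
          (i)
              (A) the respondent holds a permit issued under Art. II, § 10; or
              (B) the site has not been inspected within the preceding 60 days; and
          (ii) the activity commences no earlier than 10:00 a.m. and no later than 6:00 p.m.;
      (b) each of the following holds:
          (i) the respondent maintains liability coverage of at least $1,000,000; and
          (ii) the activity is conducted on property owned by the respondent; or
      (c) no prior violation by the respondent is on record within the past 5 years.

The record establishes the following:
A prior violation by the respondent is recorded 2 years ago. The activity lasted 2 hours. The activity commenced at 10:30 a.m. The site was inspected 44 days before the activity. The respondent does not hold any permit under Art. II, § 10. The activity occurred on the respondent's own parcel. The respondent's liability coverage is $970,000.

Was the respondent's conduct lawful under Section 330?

(1) ≤ 4 hrs duration — met.
(A) holds permit — not met.
(B) not (site inspected) — not met.
(i): F OR F → false.
(ii) start within hours — met.
So (a) is not satisfied (F AND T).
(i) coverage ≥ $1,000,000 — fails.
(ii) own property — satisfied.
(b) = F AND T = false.
(c) no prior violation — fails.
(2) = F OR F OR F = false.
Overall = T AND F = false.

No — unlawful.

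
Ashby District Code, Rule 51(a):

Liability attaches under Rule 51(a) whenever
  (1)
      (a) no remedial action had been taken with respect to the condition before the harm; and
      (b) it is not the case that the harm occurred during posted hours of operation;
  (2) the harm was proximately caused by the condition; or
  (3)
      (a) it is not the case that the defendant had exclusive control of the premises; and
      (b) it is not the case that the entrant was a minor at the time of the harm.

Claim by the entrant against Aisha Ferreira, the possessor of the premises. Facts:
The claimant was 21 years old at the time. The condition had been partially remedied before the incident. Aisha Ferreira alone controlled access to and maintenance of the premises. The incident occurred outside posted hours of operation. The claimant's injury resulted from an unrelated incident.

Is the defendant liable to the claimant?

(a) no remedial action — not met.
(b) not (during posted hours) — holds.
(1): F AND T → false.
(2) proximate cause — not satisfied.
(a) not (exclusive control) — fails.
(b) not (entrant a minor) — satisfied.
(3) = F AND T = false.
So Overall is not satisfied (F OR F OR F).

No — not liable.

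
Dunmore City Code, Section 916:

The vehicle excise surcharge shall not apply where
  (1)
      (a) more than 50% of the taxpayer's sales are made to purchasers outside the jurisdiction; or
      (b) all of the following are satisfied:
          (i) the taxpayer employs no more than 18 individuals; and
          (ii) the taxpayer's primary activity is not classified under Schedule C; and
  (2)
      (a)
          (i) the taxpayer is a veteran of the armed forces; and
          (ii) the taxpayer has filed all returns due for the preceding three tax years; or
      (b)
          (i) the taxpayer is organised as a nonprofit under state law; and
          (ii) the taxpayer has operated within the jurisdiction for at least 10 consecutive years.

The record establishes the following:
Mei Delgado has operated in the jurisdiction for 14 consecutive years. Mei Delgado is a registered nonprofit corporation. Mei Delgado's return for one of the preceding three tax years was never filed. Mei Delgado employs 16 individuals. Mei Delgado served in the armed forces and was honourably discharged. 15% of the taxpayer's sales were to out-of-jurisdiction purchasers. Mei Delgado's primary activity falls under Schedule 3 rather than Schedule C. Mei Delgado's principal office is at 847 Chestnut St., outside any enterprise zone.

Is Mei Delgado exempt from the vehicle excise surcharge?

Yes — exempt.

(a) >50% out-of-jur. sales — not met.
(i) ≤ 18 employees — satisfied.
(ii) not (Schedule C activity) — satisfied.
So (b) is satisfied (T AND T).
(1) = F OR T = true.
(i) veteran — met.
(ii) returns current — fails.
(a): T AND F → false.
(i) nonprofit — met.
(ii) ≥ 10 yrs in jurisdiction — met.
(b) = T AND T = true.
(2) = F OR T = true.
So Overall is satisfied (T AND T).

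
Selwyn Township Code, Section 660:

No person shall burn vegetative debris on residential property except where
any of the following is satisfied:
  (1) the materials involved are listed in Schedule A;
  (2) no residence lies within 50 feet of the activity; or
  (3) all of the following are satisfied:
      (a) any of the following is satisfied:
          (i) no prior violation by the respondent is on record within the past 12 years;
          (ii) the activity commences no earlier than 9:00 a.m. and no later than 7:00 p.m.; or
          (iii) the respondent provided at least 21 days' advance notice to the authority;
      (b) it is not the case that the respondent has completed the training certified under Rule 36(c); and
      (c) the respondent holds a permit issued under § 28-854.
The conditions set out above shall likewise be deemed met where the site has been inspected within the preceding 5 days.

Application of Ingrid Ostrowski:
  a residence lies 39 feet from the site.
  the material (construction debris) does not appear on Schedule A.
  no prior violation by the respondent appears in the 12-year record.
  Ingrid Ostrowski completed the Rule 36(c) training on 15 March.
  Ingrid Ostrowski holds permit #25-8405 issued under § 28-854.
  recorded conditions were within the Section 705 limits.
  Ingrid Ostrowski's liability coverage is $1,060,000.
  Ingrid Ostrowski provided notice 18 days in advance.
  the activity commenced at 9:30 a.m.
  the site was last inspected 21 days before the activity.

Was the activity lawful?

No — unlawful.

(1) Schedule A material — not satisfied.
(2) no residence in 50 ft — fails.
(i) no prior violation — met.
(ii) start within hours — met.
(iii) ≥21 days' notice — fails.
(a) = T OR T OR F = true.
(b) not (training certified) — fails.
(c) holds permit — satisfied.
(3): T AND F AND T → false.
Overall = F OR F OR F = false.
Exception (site inspected) — not satisfied.
Result: main false OR exception false → false.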